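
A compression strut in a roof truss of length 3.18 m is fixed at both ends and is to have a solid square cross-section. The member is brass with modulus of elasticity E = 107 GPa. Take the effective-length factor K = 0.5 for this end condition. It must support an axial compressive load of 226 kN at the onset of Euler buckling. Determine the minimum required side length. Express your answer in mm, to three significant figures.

L_e = K·L = 0.5 × 3.18 = 1.590 m
Required I = P_cr·L_e²/(π²E) = 2.260×10^5 × 1.590² / (π² × 1.07×10^11) = 5.410×10^-7 m⁴
I_req = 5.410×10^5 mm⁴
Solid square: I = a⁴/12  ⇒  a = (12I)^(1/4) = (12×5.410×10^5)^(1/4) = 50.5 mm

a ≈ 50.5 mm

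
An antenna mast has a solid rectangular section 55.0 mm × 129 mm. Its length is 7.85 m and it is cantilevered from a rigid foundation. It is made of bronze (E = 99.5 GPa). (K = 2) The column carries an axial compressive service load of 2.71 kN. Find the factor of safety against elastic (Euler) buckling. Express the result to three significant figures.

n ≈ 2.63

Buckling occurs about the weak axis: I_min = h·b³/12 with b = 55.0 mm (the shorter side).
I_min = 129×55.0³/12 = 1.789×10^6 mm⁴
I = 1.789×10^6 mm⁴ = 1.789×10^-6 m⁴
Effective length L_e = K·L = 2 × 7.85 = 15.70 m
P_cr = π²EI / L_e² = π² × 99.5×10⁹ × 1.789×10^-6 / 15.70² = 7.126×10^3 N
Factor of safety n = P_cr / P = 7.1256 / 2.71 = 2.63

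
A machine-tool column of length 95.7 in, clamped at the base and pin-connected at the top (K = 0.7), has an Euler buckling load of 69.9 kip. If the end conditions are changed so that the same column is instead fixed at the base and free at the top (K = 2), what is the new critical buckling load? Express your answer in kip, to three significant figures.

P_cr ∝ 1/K², so P_cr,new = P_cr,old × (K_old/K_new)² = 69.9 × (0.7/2)²
= 69.9 × 0.1225 = 8.56 kip

P_cr ≈ 8.56 kip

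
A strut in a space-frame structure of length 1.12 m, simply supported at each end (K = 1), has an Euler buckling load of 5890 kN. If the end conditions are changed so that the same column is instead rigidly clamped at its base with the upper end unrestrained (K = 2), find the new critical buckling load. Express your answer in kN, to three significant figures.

P_cr ≈ 1470 kN

P_cr ∝ 1/K², so P_cr,new = P_cr,old × (K_old/K_new)² = 5890 × (1/2)²
= 5890 × 0.2500 = 1470 kN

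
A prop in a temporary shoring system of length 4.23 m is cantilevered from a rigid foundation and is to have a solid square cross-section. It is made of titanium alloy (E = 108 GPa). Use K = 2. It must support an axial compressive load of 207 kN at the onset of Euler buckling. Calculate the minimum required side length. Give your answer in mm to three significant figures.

a ≈ 114 mm

L_e = K·L = 2 × 4.23 = 8.460 m
Required I = P_cr·L_e²/(π²E) = 2.070×10^5 × 8.460² / (π² × 1.08×10^11) = 1.390×10^-5 m⁴
I_req = 1.390×10^7 mm⁴
Solid square: I = a⁴/12  ⇒  a = (12I)^(1/4) = (12×1.390×10^7)^(1/4) = 114 mm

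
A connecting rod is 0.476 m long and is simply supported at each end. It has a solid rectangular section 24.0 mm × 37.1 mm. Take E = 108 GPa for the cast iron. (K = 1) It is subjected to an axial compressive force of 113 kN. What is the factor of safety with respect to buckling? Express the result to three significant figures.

Buckling occurs about the weak axis: I_min = h·b³/12 with b = 24.0 mm (the shorter side).
I_min = 37.1×24.0³/12 = 4.274×10^4 mm⁴
I = 4.274×10^4 mm⁴ = 4.274×10^-8 m⁴
Effective length L_e = K·L = 1 × 0.476 = 0.4760 m
P_cr = π²EI / L_e² = π² × 108×10⁹ × 4.274×10^-8 / 0.4760² = 2.011×10^5 N
Factor of safety n = P_cr / P = 201.06 / 113 = 1.78

n ≈ 1.78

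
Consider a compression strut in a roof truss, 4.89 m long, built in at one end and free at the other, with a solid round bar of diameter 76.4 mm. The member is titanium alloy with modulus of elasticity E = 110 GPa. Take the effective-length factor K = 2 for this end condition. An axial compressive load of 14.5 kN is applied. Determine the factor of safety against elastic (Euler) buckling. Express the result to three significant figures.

I = πd⁴/64 = π×76.4⁴/64 = 1.672×10^6 mm⁴
I = 1.672×10^6 mm⁴ = 1.672×10^-6 m⁴
Effective length L_e = K·L = 2 × 4.89 = 9.780 m
P_cr = π²EI / L_e² = π² × 110×10⁹ × 1.672×10^-6 / 9.780² = 1.898×10^4 N
Factor of safety n = P_cr / P = 18.983 / 14.5 = 1.31

n ≈ 1.31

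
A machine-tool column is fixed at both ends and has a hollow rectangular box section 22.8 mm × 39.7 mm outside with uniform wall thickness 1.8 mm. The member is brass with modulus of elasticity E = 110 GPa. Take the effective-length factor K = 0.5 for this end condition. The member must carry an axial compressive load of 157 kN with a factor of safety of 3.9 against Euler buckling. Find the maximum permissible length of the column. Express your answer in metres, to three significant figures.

L_max ≈ 0.356 m

Inner dimensions: h_i = 39.7 − 2×1.8 = 36.10 mm, b_i = 22.8 − 2×1.8 = 19.20 mm
Weak-axis I_min = (h_o·b_o³ − h_i·b_i³)/12 with b_o = 22.8, b_i = 19.20 mm (shorter outer/inner sides).
I_min = (39.7×22.8³ − 36.10×19.20³)/12 = 1.792×10^4 mm⁴
I = 1.792×10^-8 m⁴
Required critical load P_cr = n·P = 3.9 × 157 = 612.3 kN = 6.123×10^5 N
From P_cr = π²EI/(K·L)²:  L = (1/K)·√(π²EI/P_cr) = (1/0.5)·√(π²×1.10×10^11×1.792×10^-8/6.123×10^5)
L = 0.356 m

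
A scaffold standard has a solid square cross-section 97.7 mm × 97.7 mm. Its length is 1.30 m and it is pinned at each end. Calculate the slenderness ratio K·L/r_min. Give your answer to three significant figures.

λ ≈ 46.1

For a square r = a/√12 = 97.7/√12 = 28.20 mm
L_e = K·L = 1 × 1.30 m = 1.300 m = 1300.0 mm
λ = L_e / r_min = 1300.0 / 28.20 = 46.1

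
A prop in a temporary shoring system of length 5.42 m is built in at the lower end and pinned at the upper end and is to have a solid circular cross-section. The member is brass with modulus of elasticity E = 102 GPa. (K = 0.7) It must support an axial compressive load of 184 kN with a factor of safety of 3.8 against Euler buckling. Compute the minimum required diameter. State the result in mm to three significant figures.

Required P_cr = n·P = 3.8 × 184 = 699.2 kN
L_e = K·L = 0.7 × 5.42 = 3.794 m
Required I = P_cr·L_e²/(π²E) = 6.992×10^5 × 3.794² / (π² × 1.02×10^11) = 9.998×10^-6 m⁴
I_req = 9.998×10^6 mm⁴
Solid circle: I = πd⁴/64  ⇒  d = (64I/π)^(1/4) = (64×9.998×10^6/π)^(1/4) = 119 mm

d ≈ 119 mm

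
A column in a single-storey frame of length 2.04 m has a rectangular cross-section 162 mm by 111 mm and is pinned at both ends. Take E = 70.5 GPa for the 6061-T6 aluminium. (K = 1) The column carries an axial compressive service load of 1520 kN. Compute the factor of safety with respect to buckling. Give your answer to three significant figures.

Buckling occurs about the weak axis: I_min = h·b³/12 with b = 111 mm (the shorter side).
I_min = 162×111³/12 = 1.846×10^7 mm⁴
I = 1.846×10^7 mm⁴ = 1.846×10^-5 m⁴
Effective length L_e = K·L = 1 × 2.04 = 2.040 m
P_cr = π²EI / L_e² = π² × 70.5×10⁹ × 1.846×10^-5 / 2.040² = 3.087×10^6 N
Factor of safety n = P_cr / P = 3087.0 / 1520 = 2.03

n ≈ 2.03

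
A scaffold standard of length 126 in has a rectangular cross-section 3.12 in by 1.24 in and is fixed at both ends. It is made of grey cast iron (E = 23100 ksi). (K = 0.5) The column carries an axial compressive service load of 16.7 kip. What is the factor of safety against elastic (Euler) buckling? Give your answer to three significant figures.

n ≈ 1.71

Buckling occurs about the weak axis: I_min = h·b³/12 with b = 1.24 in (the shorter side).
I_min = 3.12×1.24³/12 = 0.4957 in⁴
Effective length L_e = K·L = 0.5 × 126 = 63.00 in
P_cr = π²EI / L_e² = π² × 23100×10³ × 0.4957 / 63.00² = 2.848×10^4 lb
Factor of safety n = P_cr / P = 28.475 / 16.7 = 1.71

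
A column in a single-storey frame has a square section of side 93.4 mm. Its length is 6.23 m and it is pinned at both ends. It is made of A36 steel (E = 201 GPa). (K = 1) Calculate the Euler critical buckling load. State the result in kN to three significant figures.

I = a⁴/12 = 93.4⁴/12 = 6.342×10^6 mm⁴
I = 6.342×10^6 mm⁴ = 6.342×10^-6 m⁴
Effective length L_e = K·L = 1 × 6.23 = 6.230 m
P_cr = π²EI / L_e² = π² × 201×10⁹ × 6.342×10^-6 / 6.230² = 3.241×10^5 N

P_cr ≈ 324 kN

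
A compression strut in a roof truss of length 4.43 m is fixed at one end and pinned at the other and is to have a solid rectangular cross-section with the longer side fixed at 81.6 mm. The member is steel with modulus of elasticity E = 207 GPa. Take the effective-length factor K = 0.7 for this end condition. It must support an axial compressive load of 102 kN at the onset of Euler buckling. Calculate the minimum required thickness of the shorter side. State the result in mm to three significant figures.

b ≈ 41.3 mm

L_e = K·L = 0.7 × 4.43 = 3.101 m
Required I = P_cr·L_e²/(π²E) = 1.020×10^5 × 3.101² / (π² × 2.07×10^11) = 4.801×10^-7 m⁴
I_req = 4.801×10^5 mm⁴
Rectangle, weak axis: I_min = h·b³/12 with h = 81.6 mm fixed  ⇒  b = (12I/h)^(1/3) = 41.3 mm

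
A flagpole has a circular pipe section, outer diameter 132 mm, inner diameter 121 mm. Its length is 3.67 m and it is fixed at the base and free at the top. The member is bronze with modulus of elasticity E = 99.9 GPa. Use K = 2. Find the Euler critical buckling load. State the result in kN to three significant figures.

P_cr ≈ 80.2 kN

d_o = 132 mm, d_i = 121 mm
I = π(d_o⁴ − d_i⁴)/64 = π(132⁴ − 121.0⁴)/64 = 4.380×10^6 mm⁴
I = 4.380×10^6 mm⁴ = 4.380×10^-6 m⁴
Effective length L_e = K·L = 2 × 3.67 = 7.340 m
P_cr = π²EI / L_e² = π² × 99.9×10⁹ × 4.380×10^-6 / 7.340² = 8.017×10^4 N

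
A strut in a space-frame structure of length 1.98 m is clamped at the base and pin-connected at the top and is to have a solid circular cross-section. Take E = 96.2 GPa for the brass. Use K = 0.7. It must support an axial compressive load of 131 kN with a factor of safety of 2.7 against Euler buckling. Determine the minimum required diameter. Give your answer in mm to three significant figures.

d ≈ 61.8 mm

Required P_cr = n·P = 2.7 × 131 = 353.7 kN
L_e = K·L = 0.7 × 1.98 = 1.386 m
Required I = P_cr·L_e²/(π²E) = 3.537×10^5 × 1.386² / (π² × 9.62×10^10) = 7.156×10^-7 m⁴
I_req = 7.156×10^5 mm⁴
Solid circle: I = πd⁴/64  ⇒  d = (64I/π)^(1/4) = (64×7.156×10^5/π)^(1/4) = 61.8 mm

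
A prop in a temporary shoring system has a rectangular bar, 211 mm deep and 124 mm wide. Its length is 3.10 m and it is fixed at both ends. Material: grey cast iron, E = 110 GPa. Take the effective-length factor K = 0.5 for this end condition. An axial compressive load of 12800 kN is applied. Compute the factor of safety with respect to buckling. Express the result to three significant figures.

n ≈ 1.18

Buckling occurs about the weak axis: I_min = h·b³/12 with b = 124 mm (the shorter side).
I_min = 211×124³/12 = 3.352×10^7 mm⁴
I = 3.352×10^7 mm⁴ = 3.352×10^-5 m⁴
Effective length L_e = K·L = 0.5 × 3.10 = 1.550 m
P_cr = π²EI / L_e² = π² × 110×10⁹ × 3.352×10^-5 / 1.550² = 1.515×10^7 N
Factor of safety n = P_cr / P = 15149 / 12800 = 1.18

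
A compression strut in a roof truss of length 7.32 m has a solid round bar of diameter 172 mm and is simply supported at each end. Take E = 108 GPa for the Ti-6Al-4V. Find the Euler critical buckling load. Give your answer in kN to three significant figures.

I = πd⁴/64 = π×172⁴/64 = 4.296×10^7 mm⁴
I = 4.296×10^7 mm⁴ = 4.296×10^-5 m⁴
Effective length L_e = K·L = 1 × 7.32 = 7.320 m
P_cr = π²EI / L_e² = π² × 108×10⁹ × 4.296×10^-5 / 7.320² = 8.546×10^5 N

P_cr ≈ 855 kN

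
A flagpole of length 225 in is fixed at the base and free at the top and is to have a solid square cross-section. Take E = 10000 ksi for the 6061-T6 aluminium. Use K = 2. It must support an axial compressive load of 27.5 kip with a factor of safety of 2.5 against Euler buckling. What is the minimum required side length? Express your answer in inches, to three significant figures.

a ≈ 6.41 in

Required P_cr = n·P = 2.5 × 27.5 = 68.75 kip
L_e = K·L = 2 × 225 = 450.0 in
Required I = P_cr·L_e²/(π²E) = 6.875×10^4 × 450.0² / (π² × 1.00×10^7) = 141.1 in⁴
Solid square: I = a⁴/12  ⇒  a = (12I)^(1/4) = (12×141.1)^(1/4) = 6.41 in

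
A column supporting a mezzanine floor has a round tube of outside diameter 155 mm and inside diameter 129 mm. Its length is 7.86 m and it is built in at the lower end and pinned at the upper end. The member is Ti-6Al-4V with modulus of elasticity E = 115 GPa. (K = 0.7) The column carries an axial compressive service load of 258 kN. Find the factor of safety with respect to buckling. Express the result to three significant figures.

d_o = 155 mm, d_i = 129 mm
I = π(d_o⁴ − d_i⁴)/64 = π(155⁴ − 129.0⁴)/64 = 1.474×10^7 mm⁴
I = 1.474×10^7 mm⁴ = 1.474×10^-5 m⁴
Effective length L_e = K·L = 0.7 × 7.86 = 5.502 m
P_cr = π²EI / L_e² = π² × 115×10⁹ × 1.474×10^-5 / 5.502² = 5.526×10^5 N
Factor of safety n = P_cr / P = 552.65 / 258 = 2.14

n ≈ 2.14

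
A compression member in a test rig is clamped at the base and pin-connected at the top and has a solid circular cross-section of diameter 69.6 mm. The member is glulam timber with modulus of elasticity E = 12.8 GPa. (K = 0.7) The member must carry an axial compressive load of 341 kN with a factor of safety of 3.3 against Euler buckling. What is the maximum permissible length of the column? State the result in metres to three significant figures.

L_max ≈ 0.514 m

I = πd⁴/64 = π×69.6⁴/64 = 1.152×10^6 mm⁴
I = 1.152×10^-6 m⁴
Required critical load P_cr = n·P = 3.3 × 341 = 1125 kN = 1.125×10^6 N
From P_cr = π²EI/(K·L)²:  L = (1/K)·√(π²EI/P_cr) = (1/0.7)·√(π²×1.28×10^10×1.152×10^-6/1.125×10^6)
L = 0.514 m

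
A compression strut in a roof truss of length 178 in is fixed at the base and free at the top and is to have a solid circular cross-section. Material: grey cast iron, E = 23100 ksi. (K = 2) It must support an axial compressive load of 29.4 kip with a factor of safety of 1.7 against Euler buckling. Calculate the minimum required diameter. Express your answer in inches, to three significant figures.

d ≈ 4.88 in

Required P_cr = n·P = 1.7 × 29.4 = 49.98 kip
L_e = K·L = 2 × 178 = 356.0 in
Required I = P_cr·L_e²/(π²E) = 4.998×10^4 × 356.0² / (π² × 2.31×10^7) = 27.78 in⁴
Solid circle: I = πd⁴/64  ⇒  d = (64I/π)^(1/4) = (64×27.78/π)^(1/4) = 4.88 in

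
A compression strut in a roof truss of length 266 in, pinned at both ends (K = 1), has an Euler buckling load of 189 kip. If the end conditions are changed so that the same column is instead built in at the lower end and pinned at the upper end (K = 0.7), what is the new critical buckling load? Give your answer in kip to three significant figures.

P_cr ≈ 386 kip

P_cr ∝ 1/K², so P_cr,new = P_cr,old × (K_old/K_new)² = 189 × (1/0.7)²
= 189 × 2.041 = 386 kip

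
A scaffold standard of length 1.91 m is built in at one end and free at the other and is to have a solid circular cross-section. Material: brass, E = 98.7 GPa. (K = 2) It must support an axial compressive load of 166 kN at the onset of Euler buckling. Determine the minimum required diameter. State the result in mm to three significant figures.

d ≈ 84.4 mm

L_e = K·L = 2 × 1.91 = 3.820 m
Required I = P_cr·L_e²/(π²E) = 1.660×10^5 × 3.820² / (π² × 9.87×10^10) = 2.487×10^-6 m⁴
I_req = 2.487×10^6 mm⁴
Solid circle: I = πd⁴/64  ⇒  d = (64I/π)^(1/4) = (64×2.487×10^6/π)^(1/4) = 84.4 mm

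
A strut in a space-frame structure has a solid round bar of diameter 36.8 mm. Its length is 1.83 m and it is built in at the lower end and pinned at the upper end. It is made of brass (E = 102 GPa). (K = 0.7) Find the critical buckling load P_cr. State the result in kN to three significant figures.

I = πd⁴/64 = π×36.8⁴/64 = 9.002×10^4 mm⁴
I = 9.002×10^4 mm⁴ = 9.002×10^-8 m⁴
Effective length L_e = K·L = 0.7 × 1.83 = 1.281 m
P_cr = π²EI / L_e² = π² × 102×10⁹ × 9.002×10^-8 / 1.281² = 5.523×10^4 N

P_cr ≈ 55.2 kN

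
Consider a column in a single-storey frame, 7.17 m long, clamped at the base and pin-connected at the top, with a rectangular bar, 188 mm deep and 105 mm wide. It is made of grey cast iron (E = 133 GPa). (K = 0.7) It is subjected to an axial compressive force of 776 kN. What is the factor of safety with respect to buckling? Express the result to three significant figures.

Buckling occurs about the weak axis: I_min = h·b³/12 with b = 105 mm (the shorter side).
I_min = 188×105³/12 = 1.814×10^7 mm⁴
I = 1.814×10^7 mm⁴ = 1.814×10^-5 m⁴
Effective length L_e = K·L = 0.7 × 7.17 = 5.019 m
P_cr = π²EI / L_e² = π² × 133×10⁹ × 1.814×10^-5 / 5.019² = 9.451×10^5 N
Factor of safety n = P_cr / P = 945.06 / 776 = 1.22

n ≈ 1.22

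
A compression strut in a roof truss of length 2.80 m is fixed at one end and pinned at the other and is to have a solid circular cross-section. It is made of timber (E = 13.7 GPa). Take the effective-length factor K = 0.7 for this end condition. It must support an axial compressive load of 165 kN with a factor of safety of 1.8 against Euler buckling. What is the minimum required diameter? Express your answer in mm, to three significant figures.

Required P_cr = n·P = 1.8 × 165 = 297.0 kN
L_e = K·L = 0.7 × 2.80 = 1.960 m
Required I = P_cr·L_e²/(π²E) = 2.970×10^5 × 1.960² / (π² × 1.37×10^10) = 8.438×10^-6 m⁴
I_req = 8.438×10^6 mm⁴
Solid circle: I = πd⁴/64  ⇒  d = (64I/π)^(1/4) = (64×8.438×10^6/π)^(1/4) = 115 mm

d ≈ 115 mm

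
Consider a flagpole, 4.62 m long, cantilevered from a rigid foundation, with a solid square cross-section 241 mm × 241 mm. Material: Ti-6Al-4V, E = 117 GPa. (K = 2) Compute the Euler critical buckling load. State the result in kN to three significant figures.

P_cr ≈ 3800 kN

I = a⁴/12 = 241⁴/12 = 2.811×10^8 mm⁴
I = 2.811×10^8 mm⁴ = 2.811×10^-4 m⁴
Effective length L_e = K·L = 2 × 4.62 = 9.240 m
P_cr = π²EI / L_e² = π² × 117×10⁹ × 2.811×10^-4 / 9.240² = 3.802×10^6 N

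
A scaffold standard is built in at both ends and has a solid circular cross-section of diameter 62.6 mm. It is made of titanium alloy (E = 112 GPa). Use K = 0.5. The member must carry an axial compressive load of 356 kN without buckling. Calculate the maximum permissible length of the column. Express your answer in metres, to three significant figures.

L_max ≈ 3.06 m

I = πd⁴/64 = π×62.6⁴/64 = 7.538×10^5 mm⁴
I = 7.538×10^-7 m⁴
At the buckling limit P_cr = P = 3.560×10^5 N
From P_cr = π²EI/(K·L)²:  L = (1/K)·√(π²EI/P_cr) = (1/0.5)·√(π²×1.12×10^11×7.538×10^-7/3.560×10^5)
L = 3.06 m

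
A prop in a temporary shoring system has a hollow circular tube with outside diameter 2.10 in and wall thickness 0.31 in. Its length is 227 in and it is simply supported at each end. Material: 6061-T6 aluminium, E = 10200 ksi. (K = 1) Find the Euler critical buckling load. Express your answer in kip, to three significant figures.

Inner diameter d_i = 2.10 − 2×0.31 = 1.480 in
I = π(d_o⁴ − d_i⁴)/64 = π(2.10⁴ − 1.480⁴)/64 = 0.7191 in⁴
Effective length L_e = K·L = 1 × 227 = 227.0 in
P_cr = π²EI / L_e² = π² × 10200×10³ × 0.7191 / 227.0² = 1.405×10^3 lb

P_cr ≈ 1.40 kip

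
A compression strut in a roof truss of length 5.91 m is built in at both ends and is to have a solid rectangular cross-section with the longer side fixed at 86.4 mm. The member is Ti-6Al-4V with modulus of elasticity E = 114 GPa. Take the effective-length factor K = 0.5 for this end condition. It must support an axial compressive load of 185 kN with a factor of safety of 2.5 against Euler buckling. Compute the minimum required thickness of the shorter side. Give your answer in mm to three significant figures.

Required P_cr = n·P = 2.5 × 185 = 462.5 kN
L_e = K·L = 0.5 × 5.91 = 2.955 m
Required I = P_cr·L_e²/(π²E) = 4.625×10^5 × 2.955² / (π² × 1.14×10^11) = 3.589×10^-6 m⁴
I_req = 3.589×10^6 mm⁴
Rectangle, weak axis: I_min = h·b³/12 with h = 86.4 mm fixed  ⇒  b = (12I/h)^(1/3) = 79.3 mm

b ≈ 79.3 mm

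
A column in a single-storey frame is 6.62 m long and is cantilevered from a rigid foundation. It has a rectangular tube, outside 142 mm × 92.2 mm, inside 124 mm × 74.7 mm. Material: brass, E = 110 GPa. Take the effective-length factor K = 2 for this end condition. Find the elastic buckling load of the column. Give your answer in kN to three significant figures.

Weak-axis I_min = (h_o·b_o³ − h_i·b_i³)/12 with b_o = 92.2, b_i = 74.70 mm (shorter outer/inner sides).
I_min = (142×92.2³ − 124.0×74.70³)/12 = 4.967×10^6 mm⁴
I = 4.967×10^6 mm⁴ = 4.967×10^-6 m⁴
Effective length L_e = K·L = 2 × 6.62 = 13.24 m
P_cr = π²EI / L_e² = π² × 110×10⁹ × 4.967×10^-6 / 13.24² = 3.076×10^4 N

P_cr ≈ 30.8 kN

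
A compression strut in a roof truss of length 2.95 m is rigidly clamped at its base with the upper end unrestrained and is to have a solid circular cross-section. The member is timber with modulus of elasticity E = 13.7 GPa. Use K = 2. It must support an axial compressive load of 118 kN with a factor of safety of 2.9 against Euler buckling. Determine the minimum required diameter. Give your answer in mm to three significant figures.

Required P_cr = n·P = 2.9 × 118 = 342.2 kN
L_e = K·L = 2 × 2.95 = 5.900 m
Required I = P_cr·L_e²/(π²E) = 3.422×10^5 × 5.900² / (π² × 1.37×10^10) = 8.810×10^-5 m⁴
I_req = 8.810×10^7 mm⁴
Solid circle: I = πd⁴/64  ⇒  d = (64I/π)^(1/4) = (64×8.810×10^7/π)^(1/4) = 206 mm

d ≈ 206 mm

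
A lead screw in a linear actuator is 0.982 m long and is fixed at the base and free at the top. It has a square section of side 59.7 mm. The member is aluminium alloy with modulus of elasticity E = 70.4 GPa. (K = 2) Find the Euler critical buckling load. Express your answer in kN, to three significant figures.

P_cr ≈ 191 kN

I = a⁴/12 = 59.7⁴/12 = 1.059×10^6 mm⁴
I = 1.059×10^6 mm⁴ = 1.059×10^-6 m⁴
Effective length L_e = K·L = 2 × 0.982 = 1.964 m
P_cr = π²EI / L_e² = π² × 70.4×10⁹ × 1.059×10^-6 / 1.964² = 1.907×10^5 N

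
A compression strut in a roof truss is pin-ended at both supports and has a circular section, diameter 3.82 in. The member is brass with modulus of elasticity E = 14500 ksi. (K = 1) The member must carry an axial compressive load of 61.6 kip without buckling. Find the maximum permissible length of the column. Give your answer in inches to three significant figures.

L_max ≈ 156 in

I = πd⁴/64 = π×3.82⁴/64 = 10.45 in⁴
At the buckling limit P_cr = P = 6.160×10^4 lb
From P_cr = π²EI/(K·L)²:  L = (1/K)·√(π²EI/P_cr) = (1/1)·√(π²×1.45×10^7×10.45/6.160×10^4)
L = 156 in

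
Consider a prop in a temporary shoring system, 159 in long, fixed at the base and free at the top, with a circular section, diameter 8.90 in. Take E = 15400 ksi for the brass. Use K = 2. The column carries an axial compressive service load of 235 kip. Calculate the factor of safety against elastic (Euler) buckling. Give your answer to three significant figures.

I = πd⁴/64 = π×8.90⁴/64 = 308.0 in⁴
Effective length L_e = K·L = 2 × 159 = 318.0 in
P_cr = π²EI / L_e² = π² × 15400×10³ × 308.0 / 318.0² = 4.629×10^5 lb
Factor of safety n = P_cr / P = 462.91 / 235 = 1.97

n ≈ 1.97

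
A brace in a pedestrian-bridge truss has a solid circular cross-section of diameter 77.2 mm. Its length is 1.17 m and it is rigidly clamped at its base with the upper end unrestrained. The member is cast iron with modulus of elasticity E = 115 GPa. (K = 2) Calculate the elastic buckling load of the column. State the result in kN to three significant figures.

I = πd⁴/64 = π×77.2⁴/64 = 1.744×10^6 mm⁴
I = 1.744×10^6 mm⁴ = 1.744×10^-6 m⁴
Effective length L_e = K·L = 2 × 1.17 = 2.340 m
P_cr = π²EI / L_e² = π² × 115×10⁹ × 1.744×10^-6 / 2.340² = 3.614×10^5 N

P_cr ≈ 361 kN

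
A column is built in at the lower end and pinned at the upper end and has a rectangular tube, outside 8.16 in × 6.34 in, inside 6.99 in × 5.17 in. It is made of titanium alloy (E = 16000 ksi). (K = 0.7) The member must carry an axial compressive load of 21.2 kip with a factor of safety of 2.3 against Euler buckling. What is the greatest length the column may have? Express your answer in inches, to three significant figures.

Weak-axis I_min = (h_o·b_o³ − h_i·b_i³)/12 with b_o = 6.34, b_i = 5.170 in (shorter outer/inner sides).
I_min = (8.16×6.34³ − 6.990×5.170³)/12 = 92.80 in⁴
Required critical load P_cr = n·P = 2.3 × 21.2 = 48.76 kip = 4.876×10^4 lb
From P_cr = π²EI/(K·L)²:  L = (1/K)·√(π²EI/P_cr) = (1/0.7)·√(π²×1.60×10^7×92.80/4.876×10^4)
L = 783 in

L_max ≈ 783 in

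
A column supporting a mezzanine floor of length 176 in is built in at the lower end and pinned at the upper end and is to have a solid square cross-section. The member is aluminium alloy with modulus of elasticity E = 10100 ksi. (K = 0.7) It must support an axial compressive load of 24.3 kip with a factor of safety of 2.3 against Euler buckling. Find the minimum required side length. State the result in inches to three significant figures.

a ≈ 3.18 in

Required P_cr = n·P = 2.3 × 24.3 = 55.89 kip
L_e = K·L = 0.7 × 176 = 123.2 in
Required I = P_cr·L_e²/(π²E) = 5.589×10^4 × 123.2² / (π² × 1.01×10^7) = 8.510 in⁴
Solid square: I = a⁴/12  ⇒  a = (12I)^(1/4) = (12×8.510)^(1/4) = 3.18 in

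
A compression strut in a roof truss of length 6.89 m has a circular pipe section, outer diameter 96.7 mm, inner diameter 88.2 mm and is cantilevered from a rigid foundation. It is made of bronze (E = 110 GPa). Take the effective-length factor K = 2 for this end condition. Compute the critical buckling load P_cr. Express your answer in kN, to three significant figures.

P_cr ≈ 7.56 kN

d_o = 96.7 mm, d_i = 88.2 mm
I = π(d_o⁴ − d_i⁴)/64 = π(96.7⁴ − 88.20⁴)/64 = 1.322×10^6 mm⁴
I = 1.322×10^6 mm⁴ = 1.322×10^-6 m⁴
Effective length L_e = K·L = 2 × 6.89 = 13.78 m
P_cr = π²EI / L_e² = π² × 110×10⁹ × 1.322×10^-6 / 13.78² = 7.556×10^3 N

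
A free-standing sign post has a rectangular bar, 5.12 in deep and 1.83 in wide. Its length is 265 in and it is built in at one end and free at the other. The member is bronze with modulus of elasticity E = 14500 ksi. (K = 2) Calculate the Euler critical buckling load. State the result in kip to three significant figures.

Buckling occurs about the weak axis: I_min = h·b³/12 with b = 1.83 in (the shorter side).
I_min = 5.12×1.83³/12 = 2.615 in⁴
Effective length L_e = K·L = 2 × 265 = 530.0 in
P_cr = π²EI / L_e² = π² × 14500×10³ × 2.615 / 530.0² = 1.332×10^3 lb

P_cr ≈ 1.33 kip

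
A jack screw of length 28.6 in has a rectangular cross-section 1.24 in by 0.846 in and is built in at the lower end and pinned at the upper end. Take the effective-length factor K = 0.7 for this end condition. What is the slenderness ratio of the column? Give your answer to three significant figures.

For a rectangle r_min = b/√12 = 0.846/√12 = 0.2442 in
L_e = K·L = 0.7 × 28.6 = 20.02 in
λ = L_e / r_min = 20.020 / 0.2442 = 82.0

λ ≈ 82.0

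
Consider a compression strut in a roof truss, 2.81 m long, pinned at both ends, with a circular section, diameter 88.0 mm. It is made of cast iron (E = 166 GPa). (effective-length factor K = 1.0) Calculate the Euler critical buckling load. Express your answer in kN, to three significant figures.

I = πd⁴/64 = π×88.0⁴/64 = 2.944×10^6 mm⁴
I = 2.944×10^6 mm⁴ = 2.944×10^-6 m⁴
Effective length L_e = K·L = 1 × 2.81 = 2.810 m
P_cr = π²EI / L_e² = π² × 166×10⁹ × 2.944×10^-6 / 2.810² = 6.108×10^5 N

P_cr ≈ 611 kN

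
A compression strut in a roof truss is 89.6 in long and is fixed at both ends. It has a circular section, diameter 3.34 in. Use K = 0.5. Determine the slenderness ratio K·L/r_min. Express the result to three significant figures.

For a solid circle r = d/4 = 3.34/4 = 0.8350 in
L_e = K·L = 0.5 × 89.6 = 44.80 in
λ = L_e / r_min = 44.800 / 0.8350 = 53.7

λ ≈ 53.7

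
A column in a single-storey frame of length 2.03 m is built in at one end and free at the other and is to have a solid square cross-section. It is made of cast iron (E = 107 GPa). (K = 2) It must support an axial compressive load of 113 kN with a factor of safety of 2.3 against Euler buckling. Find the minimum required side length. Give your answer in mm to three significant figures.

a ≈ 83.5 mm

Required P_cr = n·P = 2.3 × 113 = 259.9 kN
L_e = K·L = 2 × 2.03 = 4.060 m
Required I = P_cr·L_e²/(π²E) = 2.599×10^5 × 4.060² / (π² × 1.07×10^11) = 4.057×10^-6 m⁴
I_req = 4.057×10^6 mm⁴
Solid square: I = a⁴/12  ⇒  a = (12I)^(1/4) = (12×4.057×10^6)^(1/4) = 83.5 mm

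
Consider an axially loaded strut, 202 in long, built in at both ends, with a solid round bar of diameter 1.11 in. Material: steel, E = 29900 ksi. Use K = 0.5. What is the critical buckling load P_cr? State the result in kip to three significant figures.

P_cr ≈ 2.16 kip

I = πd⁴/64 = π×1.11⁴/64 = 7.452×10^-2 in⁴
Effective length L_e = K·L = 0.5 × 202 = 101.0 in
P_cr = π²EI / L_e² = π² × 29900×10³ × 7.452×10^-2 / 101.0² = 2.156×10^3 lb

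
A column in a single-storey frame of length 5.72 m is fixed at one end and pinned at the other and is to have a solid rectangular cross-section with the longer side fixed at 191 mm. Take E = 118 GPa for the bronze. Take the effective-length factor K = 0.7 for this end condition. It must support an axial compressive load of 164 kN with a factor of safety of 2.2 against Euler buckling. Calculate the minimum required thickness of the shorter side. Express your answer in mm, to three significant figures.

b ≈ 67.8 mm

Required P_cr = n·P = 2.2 × 164 = 360.8 kN
L_e = K·L = 0.7 × 5.72 = 4.004 m
Required I = P_cr·L_e²/(π²E) = 3.608×10^5 × 4.004² / (π² × 1.18×10^11) = 4.967×10^-6 m⁴
I_req = 4.967×10^6 mm⁴
Rectangle, weak axis: I_min = h·b³/12 with h = 191 mm fixed  ⇒  b = (12I/h)^(1/3) = 67.8 mm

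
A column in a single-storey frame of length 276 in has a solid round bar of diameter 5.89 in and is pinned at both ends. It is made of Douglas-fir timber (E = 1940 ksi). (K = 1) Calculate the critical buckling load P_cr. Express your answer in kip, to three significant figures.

I = πd⁴/64 = π×5.89⁴/64 = 59.08 in⁴
Effective length L_e = K·L = 1 × 276 = 276.0 in
P_cr = π²EI / L_e² = π² × 1940×10³ × 59.08 / 276.0² = 1.485×10^4 lb

P_cr ≈ 14.8 kip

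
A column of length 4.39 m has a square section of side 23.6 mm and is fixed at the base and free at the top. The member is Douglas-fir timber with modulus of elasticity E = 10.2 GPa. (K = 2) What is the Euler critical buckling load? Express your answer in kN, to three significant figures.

I = a⁴/12 = 23.6⁴/12 = 2.585×10^4 mm⁴
I = 2.585×10^4 mm⁴ = 2.585×10^-8 m⁴
Effective length L_e = K·L = 2 × 4.39 = 8.780 m
P_cr = π²EI / L_e² = π² × 10.2×10⁹ × 2.585×10^-8 / 8.780² = 33.76 N

P_cr ≈ 0.0338 kN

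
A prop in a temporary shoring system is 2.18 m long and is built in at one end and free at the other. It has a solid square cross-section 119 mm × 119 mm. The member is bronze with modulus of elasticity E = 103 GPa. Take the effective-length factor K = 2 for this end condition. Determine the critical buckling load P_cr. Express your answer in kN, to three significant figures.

P_cr ≈ 894 kN

I = a⁴/12 = 119⁴/12 = 1.671×10^7 mm⁴
I = 1.671×10^7 mm⁴ = 1.671×10^-5 m⁴
Effective length L_e = K·L = 2 × 2.18 = 4.360 m
P_cr = π²EI / L_e² = π² × 103×10⁹ × 1.671×10^-5 / 4.360² = 8.937×10^5 N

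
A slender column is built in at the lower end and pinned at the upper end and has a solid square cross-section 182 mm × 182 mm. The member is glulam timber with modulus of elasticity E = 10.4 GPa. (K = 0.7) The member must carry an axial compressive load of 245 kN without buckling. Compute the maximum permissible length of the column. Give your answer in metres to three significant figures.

I = a⁴/12 = 182⁴/12 = 9.143×10^7 mm⁴
I = 9.143×10^-5 m⁴
At the buckling limit P_cr = P = 2.450×10^5 N
From P_cr = π²EI/(K·L)²:  L = (1/K)·√(π²EI/P_cr) = (1/0.7)·√(π²×1.04×10^10×9.143×10^-5/2.450×10^5)
L = 8.84 m

L_max ≈ 8.84 m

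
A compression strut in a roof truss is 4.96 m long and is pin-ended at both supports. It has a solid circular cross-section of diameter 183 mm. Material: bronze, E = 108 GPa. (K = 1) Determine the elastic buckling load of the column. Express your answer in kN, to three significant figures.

I = πd⁴/64 = π×183⁴/64 = 5.505×10^7 mm⁴
I = 5.505×10^7 mm⁴ = 5.505×10^-5 m⁴
Effective length L_e = K·L = 1 × 4.96 = 4.960 m
P_cr = π²EI / L_e² = π² × 108×10⁹ × 5.505×10^-5 / 4.960² = 2.385×10^6 N

P_cr ≈ 2390 kN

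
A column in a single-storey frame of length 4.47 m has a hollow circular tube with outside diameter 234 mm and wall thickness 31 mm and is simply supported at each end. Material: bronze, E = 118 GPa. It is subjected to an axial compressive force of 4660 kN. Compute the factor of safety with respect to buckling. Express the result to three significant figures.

Inner diameter d_i = 234 − 2×31 = 172.0 mm
I = π(d_o⁴ − d_i⁴)/64 = π(234⁴ − 172.0⁴)/64 = 1.042×10^8 mm⁴
I = 1.042×10^8 mm⁴ = 1.042×10^-4 m⁴
Effective length L_e = K·L = 1 × 4.47 = 4.470 m
P_cr = π²EI / L_e² = π² × 118×10⁹ × 1.042×10^-4 / 4.470² = 6.074×10^6 N
Factor of safety n = P_cr / P = 6074.2 / 4660 = 1.30

n ≈ 1.30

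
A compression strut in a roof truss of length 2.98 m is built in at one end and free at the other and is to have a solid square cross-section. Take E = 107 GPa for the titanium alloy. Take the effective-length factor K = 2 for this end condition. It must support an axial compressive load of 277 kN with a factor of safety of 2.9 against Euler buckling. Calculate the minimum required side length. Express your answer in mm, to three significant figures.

Required P_cr = n·P = 2.9 × 277 = 803.3 kN
L_e = K·L = 2 × 2.98 = 5.960 m
Required I = P_cr·L_e²/(π²E) = 8.033×10^5 × 5.960² / (π² × 1.07×10^11) = 2.702×10^-5 m⁴
I_req = 2.702×10^7 mm⁴
Solid square: I = a⁴/12  ⇒  a = (12I)^(1/4) = (12×2.702×10^7)^(1/4) = 134 mm

a ≈ 134 mm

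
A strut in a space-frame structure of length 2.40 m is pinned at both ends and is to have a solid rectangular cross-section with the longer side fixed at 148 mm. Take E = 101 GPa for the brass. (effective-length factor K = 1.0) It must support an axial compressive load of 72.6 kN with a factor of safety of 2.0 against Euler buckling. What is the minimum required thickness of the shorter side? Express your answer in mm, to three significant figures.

Required P_cr = n·P = 2.0 × 72.6 = 145.2 kN
L_e = K·L = 1 × 2.40 = 2.400 m
Required I = P_cr·L_e²/(π²E) = 1.452×10^5 × 2.400² / (π² × 1.01×10^11) = 8.390×10^-7 m⁴
I_req = 8.390×10^5 mm⁴
Rectangle, weak axis: I_min = h·b³/12 with h = 148 mm fixed  ⇒  b = (12I/h)^(1/3) = 40.8 mm

b ≈ 40.8 mm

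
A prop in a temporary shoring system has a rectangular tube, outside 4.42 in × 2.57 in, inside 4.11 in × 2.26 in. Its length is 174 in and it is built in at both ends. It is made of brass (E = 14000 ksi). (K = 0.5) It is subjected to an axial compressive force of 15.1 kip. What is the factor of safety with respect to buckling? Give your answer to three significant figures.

n ≈ 2.78

Weak-axis I_min = (h_o·b_o³ − h_i·b_i³)/12 with b_o = 2.57, b_i = 2.260 in (shorter outer/inner sides).
I_min = (4.42×2.57³ − 4.110×2.260³)/12 = 2.299 in⁴
Effective length L_e = K·L = 0.5 × 174 = 87.00 in
P_cr = π²EI / L_e² = π² × 14000×10³ × 2.299 / 87.00² = 4.196×10^4 lb
Factor of safety n = P_cr / P = 41.965 / 15.1 = 2.78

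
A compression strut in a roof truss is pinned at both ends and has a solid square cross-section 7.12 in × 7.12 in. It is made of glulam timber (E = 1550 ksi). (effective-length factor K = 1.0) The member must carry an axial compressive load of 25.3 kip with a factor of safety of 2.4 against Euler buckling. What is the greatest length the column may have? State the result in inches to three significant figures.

L_max ≈ 232 in

I = a⁴/12 = 7.12⁴/12 = 214.2 in⁴
Required critical load P_cr = n·P = 2.4 × 25.3 = 60.72 kip = 6.072×10^4 lb
From P_cr = π²EI/(K·L)²:  L = (1/K)·√(π²EI/P_cr) = (1/1)·√(π²×1.55×10^6×214.2/6.072×10^4)
L = 232 in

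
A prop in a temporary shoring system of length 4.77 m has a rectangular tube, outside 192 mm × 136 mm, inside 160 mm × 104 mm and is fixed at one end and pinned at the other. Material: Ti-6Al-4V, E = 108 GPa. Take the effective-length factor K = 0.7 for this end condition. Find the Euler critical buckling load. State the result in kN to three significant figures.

P_cr ≈ 2410 kN

Weak-axis I_min = (h_o·b_o³ − h_i·b_i³)/12 with b_o = 136, b_i = 104.0 mm (shorter outer/inner sides).
I_min = (192×136³ − 160.0×104.0³)/12 = 2.525×10^7 mm⁴
I = 2.525×10^7 mm⁴ = 2.525×10^-5 m⁴
Effective length L_e = K·L = 0.7 × 4.77 = 3.339 m
P_cr = π²EI / L_e² = π² × 108×10⁹ × 2.525×10^-5 / 3.339² = 2.414×10^6 N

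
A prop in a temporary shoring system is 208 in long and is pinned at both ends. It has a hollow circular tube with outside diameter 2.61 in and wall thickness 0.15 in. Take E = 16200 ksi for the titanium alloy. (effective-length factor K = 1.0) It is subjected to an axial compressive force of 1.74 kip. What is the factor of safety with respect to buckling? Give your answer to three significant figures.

n ≈ 1.87

Inner diameter d_i = 2.61 − 2×0.15 = 2.310 in
I = π(d_o⁴ − d_i⁴)/64 = π(2.61⁴ − 2.310⁴)/64 = 0.8802 in⁴
Effective length L_e = K·L = 1 × 208 = 208.0 in
P_cr = π²EI / L_e² = π² × 16200×10³ × 0.8802 / 208.0² = 3.253×10^3 lb
Factor of safety n = P_cr / P = 3.2528 / 1.74 = 1.87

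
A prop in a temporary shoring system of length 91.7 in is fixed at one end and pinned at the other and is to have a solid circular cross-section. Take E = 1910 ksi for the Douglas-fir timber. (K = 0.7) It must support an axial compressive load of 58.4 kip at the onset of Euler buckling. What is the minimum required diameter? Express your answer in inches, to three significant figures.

L_e = K·L = 0.7 × 91.7 = 64.19 in
Required I = P_cr·L_e²/(π²E) = 5.840×10^4 × 64.19² / (π² × 1.91×10^6) = 12.76 in⁴
Solid circle: I = πd⁴/64  ⇒  d = (64I/π)^(1/4) = (64×12.76/π)^(1/4) = 4.02 in

d ≈ 4.02 in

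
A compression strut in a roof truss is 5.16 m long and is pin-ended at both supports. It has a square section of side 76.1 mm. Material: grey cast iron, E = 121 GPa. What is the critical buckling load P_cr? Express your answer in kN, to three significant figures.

I = a⁴/12 = 76.1⁴/12 = 2.795×10^6 mm⁴
I = 2.795×10^6 mm⁴ = 2.795×10^-6 m⁴
Effective length L_e = K·L = 1 × 5.16 = 5.160 m
P_cr = π²EI / L_e² = π² × 121×10⁹ × 2.795×10^-6 / 5.160² = 1.254×10^5 N

P_cr ≈ 125 kN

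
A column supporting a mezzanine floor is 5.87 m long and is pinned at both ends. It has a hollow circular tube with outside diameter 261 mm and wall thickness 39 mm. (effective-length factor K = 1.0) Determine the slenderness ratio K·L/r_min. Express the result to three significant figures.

λ ≈ 73.7

Inner diameter d_i = 261 − 2×39 = 183.0 mm
I = π(d_o⁴ − d_i⁴)/64 = π(261⁴ − 183.0⁴)/64 = 1.727×10^8 mm⁴
A = 2.720×10^4 mm²;  r_min = √(I/A) = √(1.727×10^8/2.720×10^4) = 79.69 mm
L_e = K·L = 1 × 5.87 m = 5.870 m = 5870.0 mm
λ = L_e / r_min = 5870.0 / 79.69 = 73.7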